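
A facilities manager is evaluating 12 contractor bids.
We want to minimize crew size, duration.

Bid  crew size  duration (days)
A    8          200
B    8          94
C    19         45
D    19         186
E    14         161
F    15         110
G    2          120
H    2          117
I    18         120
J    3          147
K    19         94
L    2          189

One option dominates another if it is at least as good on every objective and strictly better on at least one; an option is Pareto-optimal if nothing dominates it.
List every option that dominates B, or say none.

none

A: worse on duration (200 vs 94).
C: worse on crew size (19 vs 8).
D: worse on crew size (19 vs 8).
E: worse on crew size (14 vs 8).
F: worse on crew size (15 vs 8).
G: worse on duration (120 vs 94).
H: worse on duration (117 vs 94).
I: worse on crew size (18 vs 8).
J: worse on duration (147 vs 94).
K: worse on crew size (19 vs 8).
L: worse on duration (189 vs 94).
No option dominates B.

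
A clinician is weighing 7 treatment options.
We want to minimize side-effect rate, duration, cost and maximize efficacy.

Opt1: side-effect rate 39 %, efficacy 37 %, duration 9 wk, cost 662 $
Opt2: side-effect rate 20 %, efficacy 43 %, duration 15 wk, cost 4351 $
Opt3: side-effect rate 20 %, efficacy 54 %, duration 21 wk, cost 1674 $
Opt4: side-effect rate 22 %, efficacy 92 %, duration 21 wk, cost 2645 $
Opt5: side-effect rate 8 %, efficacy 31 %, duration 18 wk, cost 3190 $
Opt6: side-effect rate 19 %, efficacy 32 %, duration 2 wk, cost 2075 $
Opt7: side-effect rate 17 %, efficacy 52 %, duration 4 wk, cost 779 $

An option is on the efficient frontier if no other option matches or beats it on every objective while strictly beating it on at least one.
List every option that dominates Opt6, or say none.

Opt1: worse on side-effect rate (39 vs 19).
Opt2: worse on side-effect rate (20 vs 19).
Opt3: worse on side-effect rate (20 vs 19).
Opt4: worse on side-effect rate (22 vs 19).
Opt5: worse on efficacy (31 vs 32).
Opt7: worse on duration (4 vs 2).
No option dominates Opt6.

none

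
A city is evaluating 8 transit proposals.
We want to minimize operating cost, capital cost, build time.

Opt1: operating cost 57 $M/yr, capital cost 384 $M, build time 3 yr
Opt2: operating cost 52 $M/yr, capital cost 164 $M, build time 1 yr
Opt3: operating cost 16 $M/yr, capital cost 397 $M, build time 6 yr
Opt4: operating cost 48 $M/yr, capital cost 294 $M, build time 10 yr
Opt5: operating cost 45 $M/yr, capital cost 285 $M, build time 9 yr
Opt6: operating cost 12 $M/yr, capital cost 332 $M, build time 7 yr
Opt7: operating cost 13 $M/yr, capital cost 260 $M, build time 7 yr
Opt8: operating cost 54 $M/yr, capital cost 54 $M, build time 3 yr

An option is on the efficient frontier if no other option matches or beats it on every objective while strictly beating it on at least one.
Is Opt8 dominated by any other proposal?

No

Opt1: worse on operating cost (57 vs 54).
Opt2: worse on capital cost (164 vs 54).
Opt3: worse on capital cost (397 vs 54).
Opt4: worse on capital cost (294 vs 54).
Opt5: worse on capital cost (285 vs 54).
Opt6: worse on capital cost (332 vs 54).
Opt7: worse on capital cost (260 vs 54).
No option is at least as good as Opt8 on every objective and strictly better on one.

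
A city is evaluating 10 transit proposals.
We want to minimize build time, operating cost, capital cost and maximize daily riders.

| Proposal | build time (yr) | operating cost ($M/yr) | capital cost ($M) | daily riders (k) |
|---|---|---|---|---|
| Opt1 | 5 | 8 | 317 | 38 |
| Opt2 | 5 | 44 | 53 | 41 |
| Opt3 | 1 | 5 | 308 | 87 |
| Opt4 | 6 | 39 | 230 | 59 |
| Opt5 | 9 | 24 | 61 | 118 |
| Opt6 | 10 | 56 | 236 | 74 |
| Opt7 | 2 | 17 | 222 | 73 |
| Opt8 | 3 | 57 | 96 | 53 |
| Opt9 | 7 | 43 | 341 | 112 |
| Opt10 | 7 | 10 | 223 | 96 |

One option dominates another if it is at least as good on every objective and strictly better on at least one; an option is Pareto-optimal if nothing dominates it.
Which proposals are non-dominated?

Opt1: dominated by Opt3 (build time 1≤5, operating cost 5≤8, capital cost 308≤317, daily riders 87≥38).
Opt2: not dominated (best capital cost).
Opt3: not dominated (best build time).
Opt4: dominated by Opt7 (build time 2≤6, operating cost 17≤39, capital cost 222≤230, daily riders 73≥59).
Opt5: not dominated (best daily riders).
Opt6: dominated by Opt5 (build time 9≤10, operating cost 24≤56, capital cost 61≤236, daily riders 118≥74).
Opt7: not dominated.
Opt8: not dominated.
Opt9: not dominated.
Opt10: not dominated.

Opt2, Opt3, Opt5, Opt7, Opt8, Opt9, Opt10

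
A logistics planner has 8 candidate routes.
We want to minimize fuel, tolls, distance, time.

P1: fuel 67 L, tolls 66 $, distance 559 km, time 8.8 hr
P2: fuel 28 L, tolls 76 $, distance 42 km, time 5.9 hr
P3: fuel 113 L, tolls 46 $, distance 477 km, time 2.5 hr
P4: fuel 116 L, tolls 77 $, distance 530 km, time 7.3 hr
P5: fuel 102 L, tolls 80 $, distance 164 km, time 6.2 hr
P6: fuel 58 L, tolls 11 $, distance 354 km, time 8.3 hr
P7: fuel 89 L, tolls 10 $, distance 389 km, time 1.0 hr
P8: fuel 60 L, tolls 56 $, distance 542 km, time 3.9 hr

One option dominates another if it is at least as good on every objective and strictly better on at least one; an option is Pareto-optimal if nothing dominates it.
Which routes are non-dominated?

P1: dominated by P6 (fuel 58≤67, tolls 11≤66, distance 354≤559, time 8.3≤8.8).
P2: not dominated (best fuel).
P3: dominated by P7 (fuel 89≤113, tolls 10≤46, distance 389≤477, time 1.0≤2.5).
P4: dominated by P2 (fuel 28≤116, tolls 76≤77, distance 42≤530, time 5.9≤7.3).
P5: dominated by P2 (fuel 28≤102, tolls 76≤80, distance 42≤164, time 5.9≤6.2).
P6: not dominated.
P7: not dominated (best tolls).
P8: not dominated.

P2, P6, P7, P8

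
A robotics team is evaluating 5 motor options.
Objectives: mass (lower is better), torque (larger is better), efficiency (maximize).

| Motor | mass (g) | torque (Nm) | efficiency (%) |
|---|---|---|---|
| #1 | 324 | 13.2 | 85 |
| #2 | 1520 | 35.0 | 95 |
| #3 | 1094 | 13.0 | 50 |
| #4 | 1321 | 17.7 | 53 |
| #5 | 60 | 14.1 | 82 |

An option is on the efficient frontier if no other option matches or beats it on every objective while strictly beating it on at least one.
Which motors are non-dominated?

#1: not dominated.
#2: not dominated (best torque).
#3: dominated by #1 (mass 324≤1094, torque 13.2≥13.0, efficiency 85≥50).
#4: not dominated.
#5: not dominated (best mass).

#1, #2, #4, #5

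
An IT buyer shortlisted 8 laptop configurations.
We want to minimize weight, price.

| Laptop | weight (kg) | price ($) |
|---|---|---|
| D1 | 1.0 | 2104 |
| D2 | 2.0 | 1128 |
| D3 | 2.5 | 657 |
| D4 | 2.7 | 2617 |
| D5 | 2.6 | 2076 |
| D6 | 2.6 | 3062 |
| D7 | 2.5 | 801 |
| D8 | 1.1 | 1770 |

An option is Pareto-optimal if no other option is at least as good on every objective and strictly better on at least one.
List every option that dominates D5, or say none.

D2: weight 2.0≤2.6, price 1128≤2076 — dominates D5.
D3: weight 2.5≤2.6, price 657≤2076 — dominates D5.
D7: weight 2.5≤2.6, price 801≤2076 — dominates D5.
D8: weight 1.1≤2.6, price 1770≤2076 — dominates D5.
Others (D1, D4, D6) are each worse than D5 on at least one objective.

D2, D3, D7, D8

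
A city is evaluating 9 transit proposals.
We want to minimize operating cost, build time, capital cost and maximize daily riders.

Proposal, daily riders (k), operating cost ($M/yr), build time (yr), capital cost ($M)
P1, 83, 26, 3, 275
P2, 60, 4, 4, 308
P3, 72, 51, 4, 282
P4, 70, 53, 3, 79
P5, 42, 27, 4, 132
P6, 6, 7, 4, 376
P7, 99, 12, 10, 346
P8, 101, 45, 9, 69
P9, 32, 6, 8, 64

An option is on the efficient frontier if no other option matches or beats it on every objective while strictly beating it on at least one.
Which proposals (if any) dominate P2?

P1: worse on operating cost (26 vs 4).
P3: worse on operating cost (51 vs 4).
P4: worse on operating cost (53 vs 4).
P5: worse on daily riders (42 vs 60).
P6: worse on daily riders (6 vs 60).
P7: worse on operating cost (12 vs 4).
P8: worse on operating cost (45 vs 4).
P9: worse on daily riders (32 vs 60).
No option dominates P2.

none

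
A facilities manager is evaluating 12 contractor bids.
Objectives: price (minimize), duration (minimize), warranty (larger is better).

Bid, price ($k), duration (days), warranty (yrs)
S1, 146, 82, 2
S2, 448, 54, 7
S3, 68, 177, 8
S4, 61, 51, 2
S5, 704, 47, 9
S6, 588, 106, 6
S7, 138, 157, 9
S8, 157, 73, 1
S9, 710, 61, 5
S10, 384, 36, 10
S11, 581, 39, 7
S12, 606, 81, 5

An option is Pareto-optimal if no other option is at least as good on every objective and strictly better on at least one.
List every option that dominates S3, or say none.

none

S1: worse on price (146 vs 68).
S2: worse on price (448 vs 68).
S4: worse on warranty (2 vs 8).
S5: worse on price (704 vs 68).
S6: worse on price (588 vs 68).
S7: worse on price (138 vs 68).
S8: worse on price (157 vs 68).
S9: worse on price (710 vs 68).
S10: worse on price (384 vs 68).
S11: worse on price (581 vs 68).
S12: worse on price (606 vs 68).
No option dominates S3.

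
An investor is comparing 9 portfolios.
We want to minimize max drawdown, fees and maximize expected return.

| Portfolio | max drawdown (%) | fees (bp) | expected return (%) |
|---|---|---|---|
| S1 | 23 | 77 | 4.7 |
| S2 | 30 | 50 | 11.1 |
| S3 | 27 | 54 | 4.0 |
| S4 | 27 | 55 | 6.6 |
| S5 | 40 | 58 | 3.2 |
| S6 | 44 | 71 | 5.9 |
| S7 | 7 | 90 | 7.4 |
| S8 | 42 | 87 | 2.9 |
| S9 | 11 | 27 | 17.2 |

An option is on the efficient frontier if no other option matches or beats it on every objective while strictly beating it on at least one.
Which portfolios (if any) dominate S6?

S2: max drawdown 30≤44, fees 50≤71, expected return 11.1≥5.9 — dominates S6.
S4: max drawdown 27≤44, fees 55≤71, expected return 6.6≥5.9 — dominates S6.
S9: max drawdown 11≤44, fees 27≤71, expected return 17.2≥5.9 — dominates S6.
Others (S1, S3, S5, S7, S8) are each worse than S6 on at least one objective.

S2, S4, S9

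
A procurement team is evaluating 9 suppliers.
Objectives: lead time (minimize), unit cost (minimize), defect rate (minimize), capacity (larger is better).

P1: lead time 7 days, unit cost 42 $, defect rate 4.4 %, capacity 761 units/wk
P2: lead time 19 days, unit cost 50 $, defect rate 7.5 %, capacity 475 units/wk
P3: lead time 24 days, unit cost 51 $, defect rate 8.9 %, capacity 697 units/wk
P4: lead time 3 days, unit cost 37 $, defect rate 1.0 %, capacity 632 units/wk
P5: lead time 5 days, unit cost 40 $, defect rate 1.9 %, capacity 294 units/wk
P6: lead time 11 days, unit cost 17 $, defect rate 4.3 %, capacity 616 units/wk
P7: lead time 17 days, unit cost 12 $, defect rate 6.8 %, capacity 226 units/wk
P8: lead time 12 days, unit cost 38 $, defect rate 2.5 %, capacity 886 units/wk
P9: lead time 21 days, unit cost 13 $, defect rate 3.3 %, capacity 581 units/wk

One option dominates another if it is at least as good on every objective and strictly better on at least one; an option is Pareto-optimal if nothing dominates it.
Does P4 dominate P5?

P4 vs P5: lead time 3≤5, unit cost 37≤40, defect rate 1.0≤1.9, capacity 632≥294 — P4 is at least as good on every objective with at least one strict improvement.

Yes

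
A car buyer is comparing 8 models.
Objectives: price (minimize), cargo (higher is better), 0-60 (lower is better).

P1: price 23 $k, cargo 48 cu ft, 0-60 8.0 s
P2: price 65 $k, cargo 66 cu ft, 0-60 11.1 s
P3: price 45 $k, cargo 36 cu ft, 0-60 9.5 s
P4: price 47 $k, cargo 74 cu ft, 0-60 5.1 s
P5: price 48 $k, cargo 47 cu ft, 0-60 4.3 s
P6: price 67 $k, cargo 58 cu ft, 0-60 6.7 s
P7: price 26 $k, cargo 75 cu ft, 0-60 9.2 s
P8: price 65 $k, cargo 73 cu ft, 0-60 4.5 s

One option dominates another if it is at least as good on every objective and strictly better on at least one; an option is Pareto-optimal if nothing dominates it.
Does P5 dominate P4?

No

P5 vs P4: P5 is worse on price (48 vs 47), so it does not dominate P4.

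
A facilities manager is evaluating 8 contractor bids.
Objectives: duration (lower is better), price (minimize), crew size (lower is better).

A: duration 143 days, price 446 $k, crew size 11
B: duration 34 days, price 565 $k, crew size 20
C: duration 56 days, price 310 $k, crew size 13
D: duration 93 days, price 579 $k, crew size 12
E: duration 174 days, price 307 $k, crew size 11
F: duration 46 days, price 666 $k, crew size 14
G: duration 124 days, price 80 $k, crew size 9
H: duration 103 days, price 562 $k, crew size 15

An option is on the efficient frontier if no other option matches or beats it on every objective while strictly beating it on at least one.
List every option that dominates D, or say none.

none

A: worse on duration (143 vs 93).
B: worse on crew size (20 vs 12).
C: worse on crew size (13 vs 12).
E: worse on duration (174 vs 93).
F: worse on price (666 vs 579).
G: worse on duration (124 vs 93).
H: worse on duration (103 vs 93).
No option dominates D.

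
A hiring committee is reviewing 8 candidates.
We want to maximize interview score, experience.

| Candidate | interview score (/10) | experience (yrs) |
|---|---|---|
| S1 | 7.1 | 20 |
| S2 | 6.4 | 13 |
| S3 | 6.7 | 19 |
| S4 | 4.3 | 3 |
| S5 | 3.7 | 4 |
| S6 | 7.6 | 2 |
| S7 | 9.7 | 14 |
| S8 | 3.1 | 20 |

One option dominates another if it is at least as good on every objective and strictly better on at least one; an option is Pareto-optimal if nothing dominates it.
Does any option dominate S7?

No

S1: worse on interview score (7.1 vs 9.7).
S2: worse on interview score (6.4 vs 9.7).
S3: worse on interview score (6.7 vs 9.7).
S4: worse on interview score (4.3 vs 9.7).
S5: worse on interview score (3.7 vs 9.7).
S6: worse on interview score (7.6 vs 9.7).
S8: worse on interview score (3.1 vs 9.7).
No option is at least as good as S7 on every objective and strictly better on one.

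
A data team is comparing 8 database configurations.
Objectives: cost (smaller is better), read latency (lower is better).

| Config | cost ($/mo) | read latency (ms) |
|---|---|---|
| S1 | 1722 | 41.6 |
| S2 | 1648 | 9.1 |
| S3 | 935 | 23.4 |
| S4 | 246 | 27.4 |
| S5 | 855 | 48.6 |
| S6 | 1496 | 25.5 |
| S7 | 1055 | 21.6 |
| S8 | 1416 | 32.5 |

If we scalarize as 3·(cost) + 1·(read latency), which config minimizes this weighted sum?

S4

S1: 3·1722 + 1·41.6 = 5207.6
S2: 3·1648 + 1·9.1 = 4953.1
S3: 3·935 + 1·23.4 = 2828.4
S4: 3·246 + 1·27.4 = 765.4
S5: 3·855 + 1·48.6 = 2613.6
S6: 3·1496 + 1·25.5 = 4513.5
S7: 3·1055 + 1·21.6 = 3186.6
S8: 3·1416 + 1·32.5 = 4280.5
Lowest: S4 at 765.4.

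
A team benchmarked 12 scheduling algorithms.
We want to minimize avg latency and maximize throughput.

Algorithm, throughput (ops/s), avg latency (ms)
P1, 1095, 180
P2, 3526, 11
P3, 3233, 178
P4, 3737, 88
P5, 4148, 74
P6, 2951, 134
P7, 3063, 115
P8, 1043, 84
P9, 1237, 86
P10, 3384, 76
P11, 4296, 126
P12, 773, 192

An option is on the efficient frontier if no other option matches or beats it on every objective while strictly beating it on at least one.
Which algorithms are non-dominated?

P2, P5, P11

P1: dominated by P2 (throughput 3526≥1095, avg latency 11≤180).
P2: not dominated (best avg latency).
P3: dominated by P2 (throughput 3526≥3233, avg latency 11≤178).
P4: dominated by P5 (throughput 4148≥3737, avg latency 74≤88).
P5: not dominated.
P6: dominated by P2 (throughput 3526≥2951, avg latency 11≤134).
P7: dominated by P2 (throughput 3526≥3063, avg latency 11≤115).
P8: dominated by P2 (throughput 3526≥1043, avg latency 11≤84).
P9: dominated by P2 (throughput 3526≥1237, avg latency 11≤86).
P10: dominated by P2 (throughput 3526≥3384, avg latency 11≤76).
P11: not dominated (best throughput).
P12: dominated by P1 (throughput 1095≥773, avg latency 180≤192).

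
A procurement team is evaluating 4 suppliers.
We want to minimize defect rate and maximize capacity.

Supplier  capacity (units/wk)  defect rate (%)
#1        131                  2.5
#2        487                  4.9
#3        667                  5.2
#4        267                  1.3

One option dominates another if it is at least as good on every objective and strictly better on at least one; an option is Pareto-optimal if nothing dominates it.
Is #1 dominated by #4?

Yes

#4 vs #1: capacity 267≥131, defect rate 1.3≤2.5 — #4 is at least as good on every objective with at least one strict improvement.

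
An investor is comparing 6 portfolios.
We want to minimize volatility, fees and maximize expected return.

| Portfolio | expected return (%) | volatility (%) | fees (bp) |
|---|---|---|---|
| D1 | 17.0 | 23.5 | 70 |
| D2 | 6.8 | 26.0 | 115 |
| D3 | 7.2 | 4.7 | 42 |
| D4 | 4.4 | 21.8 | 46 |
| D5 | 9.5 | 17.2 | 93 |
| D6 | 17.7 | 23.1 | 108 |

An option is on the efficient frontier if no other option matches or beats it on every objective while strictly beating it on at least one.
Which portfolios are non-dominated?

D1, D3, D5, D6

D1: not dominated.
D2: dominated by D1 (expected return 17.0≥6.8, volatility 23.5≤26.0, fees 70≤115).
D3: not dominated (best volatility).
D4: dominated by D3 (expected return 7.2≥4.4, volatility 4.7≤21.8, fees 42≤46).
D5: not dominated.
D6: not dominated (best expected return).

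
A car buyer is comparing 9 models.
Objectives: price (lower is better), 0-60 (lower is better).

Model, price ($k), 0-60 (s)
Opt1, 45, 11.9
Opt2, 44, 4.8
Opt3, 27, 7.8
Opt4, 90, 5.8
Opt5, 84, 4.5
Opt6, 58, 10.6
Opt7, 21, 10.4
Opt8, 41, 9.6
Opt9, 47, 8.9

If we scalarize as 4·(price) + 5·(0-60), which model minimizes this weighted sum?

Opt7

Opt1: 4·45 + 5·11.9 = 239.5
Opt2: 4·44 + 5·4.8 = 200.0
Opt3: 4·27 + 5·7.8 = 147.0
Opt4: 4·90 + 5·5.8 = 389.0
Opt5: 4·84 + 5·4.5 = 358.5
Opt6: 4·58 + 5·10.6 = 285.0
Opt7: 4·21 + 5·10.4 = 136.0
Opt8: 4·41 + 5·9.6 = 212.0
Opt9: 4·47 + 5·8.9 = 232.5
Lowest: Opt7 at 136.0.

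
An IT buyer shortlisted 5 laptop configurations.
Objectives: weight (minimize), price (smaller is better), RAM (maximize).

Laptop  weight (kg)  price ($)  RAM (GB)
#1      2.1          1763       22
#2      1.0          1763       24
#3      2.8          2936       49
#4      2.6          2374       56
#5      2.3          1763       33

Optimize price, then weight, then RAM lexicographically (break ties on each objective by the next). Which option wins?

First minimize price: best is 1763, kept {#1, #2, #5}.
Then minimize weight: best is 1.0, kept {#2}.

#2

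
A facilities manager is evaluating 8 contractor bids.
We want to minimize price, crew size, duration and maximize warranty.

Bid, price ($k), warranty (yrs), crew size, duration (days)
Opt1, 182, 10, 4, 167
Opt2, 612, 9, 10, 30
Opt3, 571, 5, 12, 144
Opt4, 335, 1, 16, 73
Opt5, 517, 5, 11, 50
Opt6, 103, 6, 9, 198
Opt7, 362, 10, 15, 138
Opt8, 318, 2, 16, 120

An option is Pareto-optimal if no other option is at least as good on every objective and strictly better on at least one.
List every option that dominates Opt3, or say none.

Opt5

Opt5: price 517≤571, warranty 5≥5, crew size 11≤12, duration 50≤144 — dominates Opt3.
Others (Opt1, Opt2, Opt4, Opt6, Opt7, Opt8) are each worse than Opt3 on at least one objective.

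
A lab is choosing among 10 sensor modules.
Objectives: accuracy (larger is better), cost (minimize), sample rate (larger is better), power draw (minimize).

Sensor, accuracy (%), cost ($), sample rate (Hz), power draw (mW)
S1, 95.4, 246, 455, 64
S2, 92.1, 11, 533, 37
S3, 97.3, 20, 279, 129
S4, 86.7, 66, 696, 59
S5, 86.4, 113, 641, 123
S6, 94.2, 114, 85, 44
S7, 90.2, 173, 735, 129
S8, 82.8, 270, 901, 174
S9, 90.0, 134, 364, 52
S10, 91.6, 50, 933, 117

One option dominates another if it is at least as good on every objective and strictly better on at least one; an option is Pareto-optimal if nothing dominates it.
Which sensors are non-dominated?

S1: not dominated.
S2: not dominated (best cost).
S3: not dominated (best accuracy).
S4: not dominated.
S5: dominated by S4 (accuracy 86.7≥86.4, cost 66≤113, sample rate 696≥641, power draw 59≤123).
S6: not dominated.
S7: dominated by S10 (accuracy 91.6≥90.2, cost 50≤173, sample rate 933≥735, power draw 117≤129).
S8: dominated by S10 (accuracy 91.6≥82.8, cost 50≤270, sample rate 933≥901, power draw 117≤174).
S9: dominated by S2 (accuracy 92.1≥90.0, cost 11≤134, sample rate 533≥364, power draw 37≤52).
S10: not dominated (best sample rate).

S1, S2, S3, S4, S6, S10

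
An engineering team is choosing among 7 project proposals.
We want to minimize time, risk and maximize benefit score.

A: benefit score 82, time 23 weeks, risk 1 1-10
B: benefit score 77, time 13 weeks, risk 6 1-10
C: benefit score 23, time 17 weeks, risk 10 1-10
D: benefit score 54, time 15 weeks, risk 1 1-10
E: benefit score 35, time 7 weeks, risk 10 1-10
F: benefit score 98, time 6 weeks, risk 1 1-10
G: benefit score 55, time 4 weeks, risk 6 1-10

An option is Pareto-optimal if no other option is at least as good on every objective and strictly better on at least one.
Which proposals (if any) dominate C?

B, D, E, F, G

B: benefit score 77≥23, time 13≤17, risk 6≤10 — dominates C.
D: benefit score 54≥23, time 15≤17, risk 1≤10 — dominates C.
E: benefit score 35≥23, time 7≤17, risk 10≤10 — dominates C.
F: benefit score 98≥23, time 6≤17, risk 1≤10 — dominates C.
G: benefit score 55≥23, time 4≤17, risk 6≤10 — dominates C.
Others (A) are each worse than C on at least one objective.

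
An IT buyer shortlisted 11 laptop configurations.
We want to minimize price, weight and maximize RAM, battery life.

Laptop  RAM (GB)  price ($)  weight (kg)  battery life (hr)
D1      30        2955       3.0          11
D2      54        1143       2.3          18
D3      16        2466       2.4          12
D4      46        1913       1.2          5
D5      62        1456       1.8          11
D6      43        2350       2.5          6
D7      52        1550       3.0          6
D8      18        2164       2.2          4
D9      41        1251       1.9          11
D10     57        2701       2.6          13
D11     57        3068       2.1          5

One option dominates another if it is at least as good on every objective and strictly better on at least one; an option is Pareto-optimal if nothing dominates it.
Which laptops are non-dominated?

D1: dominated by D2 (RAM 54≥30, price 1143≤2955, weight 2.3≤3.0, battery life 18≥11).
D2: not dominated (best price).
D3: dominated by D2 (RAM 54≥16, price 1143≤2466, weight 2.3≤2.4, battery life 18≥12).
D4: not dominated (best weight).
D5: not dominated (best RAM).
D6: dominated by D2 (RAM 54≥43, price 1143≤2350, weight 2.3≤2.5, battery life 18≥6).
D7: dominated by D2 (RAM 54≥52, price 1143≤1550, weight 2.3≤3.0, battery life 18≥6).
D8: dominated by D4 (RAM 46≥18, price 1913≤2164, weight 1.2≤2.2, battery life 5≥4).
D9: not dominated.
D10: not dominated.
D11: dominated by D5 (RAM 62≥57, price 1456≤3068, weight 1.8≤2.1, battery life 11≥5).

D2, D4, D5, D9, D10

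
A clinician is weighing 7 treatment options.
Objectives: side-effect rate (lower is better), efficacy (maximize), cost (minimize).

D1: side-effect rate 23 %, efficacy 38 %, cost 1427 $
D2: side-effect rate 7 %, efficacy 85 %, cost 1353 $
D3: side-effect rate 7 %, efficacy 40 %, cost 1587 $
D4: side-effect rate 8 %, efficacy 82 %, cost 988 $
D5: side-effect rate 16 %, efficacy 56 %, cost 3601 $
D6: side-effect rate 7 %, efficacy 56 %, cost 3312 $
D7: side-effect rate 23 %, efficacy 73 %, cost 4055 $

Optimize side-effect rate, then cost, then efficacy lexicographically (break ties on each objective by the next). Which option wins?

D2

First minimize side-effect rate: best is 7, kept {D2, D3, D6}.
Then minimize cost: best is 1353, kept {D2}.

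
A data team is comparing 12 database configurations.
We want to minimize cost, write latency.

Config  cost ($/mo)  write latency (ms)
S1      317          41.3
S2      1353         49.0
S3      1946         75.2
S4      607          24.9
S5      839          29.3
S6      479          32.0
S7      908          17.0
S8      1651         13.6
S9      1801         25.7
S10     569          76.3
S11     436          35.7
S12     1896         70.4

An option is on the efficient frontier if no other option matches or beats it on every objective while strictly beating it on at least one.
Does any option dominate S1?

S2: worse on cost (1353 vs 317).
S3: worse on cost (1946 vs 317).
S4: worse on cost (607 vs 317).
S5: worse on cost (839 vs 317).
S6: worse on cost (479 vs 317).
S7: worse on cost (908 vs 317).
S8: worse on cost (1651 vs 317).
S9: worse on cost (1801 vs 317).
S10: worse on cost (569 vs 317).
S11: worse on cost (436 vs 317).
S12: worse on cost (1896 vs 317).
No option is at least as good as S1 on every objective and strictly better on one.

No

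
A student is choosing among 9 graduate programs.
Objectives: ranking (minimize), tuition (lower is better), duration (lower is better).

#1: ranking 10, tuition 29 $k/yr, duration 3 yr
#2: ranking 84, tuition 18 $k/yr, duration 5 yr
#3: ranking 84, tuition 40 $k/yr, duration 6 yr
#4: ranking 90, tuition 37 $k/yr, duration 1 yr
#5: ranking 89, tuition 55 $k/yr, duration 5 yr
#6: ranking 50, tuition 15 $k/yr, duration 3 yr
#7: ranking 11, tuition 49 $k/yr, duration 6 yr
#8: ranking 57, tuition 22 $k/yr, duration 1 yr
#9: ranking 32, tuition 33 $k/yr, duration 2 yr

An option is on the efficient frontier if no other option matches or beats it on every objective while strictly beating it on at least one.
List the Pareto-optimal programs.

#1, #6, #8, #9

#1: not dominated (best ranking).
#2: dominated by #6 (ranking 50≤84, tuition 15≤18, duration 3≤5).
#3: dominated by #1 (ranking 10≤84, tuition 29≤40, duration 3≤6).
#4: dominated by #8 (ranking 57≤90, tuition 22≤37, duration 1≤1).
#5: dominated by #1 (ranking 10≤89, tuition 29≤55, duration 3≤5).
#6: not dominated (best tuition).
#7: dominated by #1 (ranking 10≤11, tuition 29≤49, duration 3≤6).
#8: not dominated.
#9: not dominated.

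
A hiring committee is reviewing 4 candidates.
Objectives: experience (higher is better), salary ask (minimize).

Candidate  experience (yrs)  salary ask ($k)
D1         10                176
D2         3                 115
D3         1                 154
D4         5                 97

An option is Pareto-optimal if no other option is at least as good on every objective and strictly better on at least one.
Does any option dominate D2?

Yes

D4 vs D2: experience 5≥3, salary ask 97≤115 — D4 is at least as good on every objective and strictly better on at least one, so D4 dominates D2.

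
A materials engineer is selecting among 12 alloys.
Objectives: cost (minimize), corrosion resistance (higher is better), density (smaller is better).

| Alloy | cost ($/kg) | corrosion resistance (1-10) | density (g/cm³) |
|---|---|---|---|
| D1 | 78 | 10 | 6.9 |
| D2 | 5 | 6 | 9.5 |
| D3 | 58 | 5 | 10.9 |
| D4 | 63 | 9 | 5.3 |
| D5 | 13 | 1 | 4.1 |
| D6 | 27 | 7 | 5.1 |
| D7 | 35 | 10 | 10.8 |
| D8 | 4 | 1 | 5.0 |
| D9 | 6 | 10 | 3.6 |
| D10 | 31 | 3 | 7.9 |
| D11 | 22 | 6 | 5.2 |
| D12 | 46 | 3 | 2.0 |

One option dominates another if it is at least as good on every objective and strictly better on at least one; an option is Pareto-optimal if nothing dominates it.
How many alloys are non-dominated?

4

D1: dominated by D9 (cost 6≤78, corrosion resistance 10≥10, density 3.6≤6.9).
D2: not dominated.
D3: dominated by D2 (cost 5≤58, corrosion resistance 6≥5, density 9.5≤10.9).
D4: dominated by D9 (cost 6≤63, corrosion resistance 10≥9, density 3.6≤5.3).
D5: dominated by D9 (cost 6≤13, corrosion resistance 10≥1, density 3.6≤4.1).
D6: dominated by D9 (cost 6≤27, corrosion resistance 10≥7, density 3.6≤5.1).
D7: dominated by D9 (cost 6≤35, corrosion resistance 10≥10, density 3.6≤10.8).
D8: not dominated (best cost).
D9: not dominated.
D10: dominated by D6 (cost 27≤31, corrosion resistance 7≥3, density 5.1≤7.9).
D11: dominated by D9 (cost 6≤22, corrosion resistance 10≥6, density 3.6≤5.2).
D12: not dominated (best density).
Pareto-optimal: D2, D8, D9, D12 → 4.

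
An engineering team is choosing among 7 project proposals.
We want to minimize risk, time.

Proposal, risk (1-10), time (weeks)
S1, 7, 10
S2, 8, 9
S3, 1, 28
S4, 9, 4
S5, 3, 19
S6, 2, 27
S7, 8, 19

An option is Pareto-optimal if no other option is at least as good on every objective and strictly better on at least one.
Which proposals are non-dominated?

S1: not dominated.
S2: not dominated.
S3: not dominated (best risk).
S4: not dominated (best time).
S5: not dominated.
S6: not dominated.
S7: dominated by S1 (risk 7≤8, time 10≤19).

S1, S2, S3, S4, S5, S6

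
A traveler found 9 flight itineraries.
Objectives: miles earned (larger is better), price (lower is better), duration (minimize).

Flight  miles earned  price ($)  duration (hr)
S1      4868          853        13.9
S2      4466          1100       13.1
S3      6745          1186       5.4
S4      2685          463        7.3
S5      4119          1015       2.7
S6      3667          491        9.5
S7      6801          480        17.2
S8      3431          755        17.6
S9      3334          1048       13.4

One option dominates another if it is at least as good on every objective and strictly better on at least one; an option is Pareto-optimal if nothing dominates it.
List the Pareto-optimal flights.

S1, S2, S3, S4, S5, S6, S7

S1: not dominated.
S2: not dominated.
S3: not dominated.
S4: not dominated (best price).
S5: not dominated (best duration).
S6: not dominated.
S7: not dominated (best miles earned).
S8: dominated by S6 (miles earned 3667≥3431, price 491≤755, duration 9.5≤17.6).
S9: dominated by S5 (miles earned 4119≥3334, price 1015≤1048, duration 2.7≤13.4).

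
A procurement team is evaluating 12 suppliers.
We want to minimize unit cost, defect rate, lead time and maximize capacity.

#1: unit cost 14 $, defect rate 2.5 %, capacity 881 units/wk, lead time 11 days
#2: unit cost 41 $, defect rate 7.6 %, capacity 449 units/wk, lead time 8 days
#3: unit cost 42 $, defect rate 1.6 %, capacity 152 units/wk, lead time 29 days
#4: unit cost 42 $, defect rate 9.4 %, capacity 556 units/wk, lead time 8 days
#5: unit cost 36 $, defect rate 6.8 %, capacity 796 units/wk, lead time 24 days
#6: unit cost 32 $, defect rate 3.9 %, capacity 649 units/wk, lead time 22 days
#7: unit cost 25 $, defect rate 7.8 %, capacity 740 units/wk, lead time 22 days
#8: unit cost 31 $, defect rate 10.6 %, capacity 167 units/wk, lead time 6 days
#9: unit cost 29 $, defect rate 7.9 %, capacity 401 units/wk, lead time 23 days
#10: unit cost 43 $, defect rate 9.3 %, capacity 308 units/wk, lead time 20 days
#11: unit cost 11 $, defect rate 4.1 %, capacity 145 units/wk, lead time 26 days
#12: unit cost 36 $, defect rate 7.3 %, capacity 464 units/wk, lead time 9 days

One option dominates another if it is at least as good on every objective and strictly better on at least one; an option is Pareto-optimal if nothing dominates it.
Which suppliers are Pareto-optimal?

#1: not dominated (best capacity).
#2: not dominated.
#3: not dominated (best defect rate).
#4: not dominated.
#5: dominated by #1 (unit cost 14≤36, defect rate 2.5≤6.8, capacity 881≥796, lead time 11≤24).
#6: dominated by #1 (unit cost 14≤32, defect rate 2.5≤3.9, capacity 881≥649, lead time 11≤22).
#7: dominated by #1 (unit cost 14≤25, defect rate 2.5≤7.8, capacity 881≥740, lead time 11≤22).
#8: not dominated (best lead time).
#9: dominated by #1 (unit cost 14≤29, defect rate 2.5≤7.9, capacity 881≥401, lead time 11≤23).
#10: dominated by #1 (unit cost 14≤43, defect rate 2.5≤9.3, capacity 881≥308, lead time 11≤20).
#11: not dominated (best unit cost).
#12: not dominated.

#1, #2, #3, #4, #8, #11, #12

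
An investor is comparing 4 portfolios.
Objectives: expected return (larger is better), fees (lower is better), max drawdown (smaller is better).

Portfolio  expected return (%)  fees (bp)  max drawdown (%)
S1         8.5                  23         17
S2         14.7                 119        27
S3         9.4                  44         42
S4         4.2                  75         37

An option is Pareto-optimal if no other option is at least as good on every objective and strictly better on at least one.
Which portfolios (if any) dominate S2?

none

S1: worse on expected return (8.5 vs 14.7).
S3: worse on expected return (9.4 vs 14.7).
S4: worse on expected return (4.2 vs 14.7).
No option dominates S2.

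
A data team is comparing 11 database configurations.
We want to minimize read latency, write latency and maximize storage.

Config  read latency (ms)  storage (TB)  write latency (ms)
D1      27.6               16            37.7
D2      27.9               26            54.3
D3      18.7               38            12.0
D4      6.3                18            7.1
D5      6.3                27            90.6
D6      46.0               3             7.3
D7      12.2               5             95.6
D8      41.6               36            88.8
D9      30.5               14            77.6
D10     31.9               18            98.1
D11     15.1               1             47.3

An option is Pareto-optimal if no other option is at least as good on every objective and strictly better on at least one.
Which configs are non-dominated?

D3, D4, D5

D1: dominated by D3 (read latency 18.7≤27.6, storage 38≥16, write latency 12.0≤37.7).
D2: dominated by D3 (read latency 18.7≤27.9, storage 38≥26, write latency 12.0≤54.3).
D3: not dominated (best storage).
D4: not dominated (best write latency).
D5: not dominated.
D6: dominated by D4 (read latency 6.3≤46.0, storage 18≥3, write latency 7.1≤7.3).
D7: dominated by D4 (read latency 6.3≤12.2, storage 18≥5, write latency 7.1≤95.6).
D8: dominated by D3 (read latency 18.7≤41.6, storage 38≥36, write latency 12.0≤88.8).
D9: dominated by D1 (read latency 27.6≤30.5, storage 16≥14, write latency 37.7≤77.6).
D10: dominated by D2 (read latency 27.9≤31.9, storage 26≥18, write latency 54.3≤98.1).
D11: dominated by D4 (read latency 6.3≤15.1, storage 18≥1, write latency 7.1≤47.3).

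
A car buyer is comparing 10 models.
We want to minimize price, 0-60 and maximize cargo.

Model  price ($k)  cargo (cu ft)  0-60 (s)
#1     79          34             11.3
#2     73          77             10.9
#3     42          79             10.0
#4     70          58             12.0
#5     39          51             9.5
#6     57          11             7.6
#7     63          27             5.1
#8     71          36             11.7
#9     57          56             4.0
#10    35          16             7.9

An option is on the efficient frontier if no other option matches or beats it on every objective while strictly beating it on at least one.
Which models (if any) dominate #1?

#2, #3, #5, #9

#2: price 73≤79, cargo 77≥34, 0-60 10.9≤11.3 — dominates #1.
#3: price 42≤79, cargo 79≥34, 0-60 10.0≤11.3 — dominates #1.
#5: price 39≤79, cargo 51≥34, 0-60 9.5≤11.3 — dominates #1.
#9: price 57≤79, cargo 56≥34, 0-60 4.0≤11.3 — dominates #1.
Others (#4, #6, #7, #8, #10) are each worse than #1 on at least one objective.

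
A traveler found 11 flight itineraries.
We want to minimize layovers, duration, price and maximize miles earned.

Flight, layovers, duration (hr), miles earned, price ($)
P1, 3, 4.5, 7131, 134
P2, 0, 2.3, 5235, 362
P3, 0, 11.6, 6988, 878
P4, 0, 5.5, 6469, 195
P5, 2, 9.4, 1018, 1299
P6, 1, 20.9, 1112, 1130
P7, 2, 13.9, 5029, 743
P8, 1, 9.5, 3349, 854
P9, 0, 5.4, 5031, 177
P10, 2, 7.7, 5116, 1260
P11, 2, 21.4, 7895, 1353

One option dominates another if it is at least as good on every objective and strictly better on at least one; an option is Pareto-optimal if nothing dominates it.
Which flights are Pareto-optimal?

P1: not dominated (best price).
P2: not dominated (best duration).
P3: not dominated.
P4: not dominated.
P5: dominated by P2 (layovers 0≤2, duration 2.3≤9.4, miles earned 5235≥1018, price 362≤1299).
P6: dominated by P2 (layovers 0≤1, duration 2.3≤20.9, miles earned 5235≥1112, price 362≤1130).
P7: dominated by P2 (layovers 0≤2, duration 2.3≤13.9, miles earned 5235≥5029, price 362≤743).
P8: dominated by P2 (layovers 0≤1, duration 2.3≤9.5, miles earned 5235≥3349, price 362≤854).
P9: not dominated.
P10: dominated by P2 (layovers 0≤2, duration 2.3≤7.7, miles earned 5235≥5116, price 362≤1260).
P11: not dominated (best miles earned).

P1, P2, P3, P4, P9, P11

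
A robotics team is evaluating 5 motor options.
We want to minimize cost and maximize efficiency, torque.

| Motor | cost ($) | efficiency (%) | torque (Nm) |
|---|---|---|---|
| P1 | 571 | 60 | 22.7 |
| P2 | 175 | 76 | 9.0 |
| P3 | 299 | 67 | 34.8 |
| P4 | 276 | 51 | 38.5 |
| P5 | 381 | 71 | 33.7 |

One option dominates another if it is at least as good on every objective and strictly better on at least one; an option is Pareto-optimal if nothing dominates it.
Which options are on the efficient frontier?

P1: dominated by P3 (cost 299≤571, efficiency 67≥60, torque 34.8≥22.7).
P2: not dominated (best cost).
P3: not dominated.
P4: not dominated (best torque).
P5: not dominated.

P2, P3, P4, P5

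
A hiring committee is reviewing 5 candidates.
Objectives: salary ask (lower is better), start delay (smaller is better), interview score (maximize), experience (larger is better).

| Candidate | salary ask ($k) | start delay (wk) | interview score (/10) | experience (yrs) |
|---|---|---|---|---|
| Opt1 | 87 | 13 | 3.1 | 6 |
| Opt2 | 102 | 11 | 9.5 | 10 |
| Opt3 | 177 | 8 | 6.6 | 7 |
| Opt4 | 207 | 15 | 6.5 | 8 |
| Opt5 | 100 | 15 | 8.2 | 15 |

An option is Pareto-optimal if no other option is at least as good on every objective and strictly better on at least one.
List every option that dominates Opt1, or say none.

none

Opt2: worse on salary ask (102 vs 87).
Opt3: worse on salary ask (177 vs 87).
Opt4: worse on salary ask (207 vs 87).
Opt5: worse on salary ask (100 vs 87).
No option dominates Opt1.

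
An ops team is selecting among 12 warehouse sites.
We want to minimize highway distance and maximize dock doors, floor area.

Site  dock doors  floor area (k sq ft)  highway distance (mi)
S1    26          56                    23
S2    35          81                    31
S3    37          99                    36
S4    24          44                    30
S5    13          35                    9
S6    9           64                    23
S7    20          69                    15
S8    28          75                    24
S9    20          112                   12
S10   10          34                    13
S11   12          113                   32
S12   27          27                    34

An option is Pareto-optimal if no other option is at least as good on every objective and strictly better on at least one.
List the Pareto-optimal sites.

S1: not dominated.
S2: not dominated.
S3: not dominated (best dock doors).
S4: dominated by S1 (dock doors 26≥24, floor area 56≥44, highway distance 23≤30).
S5: not dominated (best highway distance).
S6: dominated by S7 (dock doors 20≥9, floor area 69≥64, highway distance 15≤23).
S7: dominated by S9 (dock doors 20≥20, floor area 112≥69, highway distance 12≤15).
S8: not dominated.
S9: not dominated.
S10: dominated by S5 (dock doors 13≥10, floor area 35≥34, highway distance 9≤13).
S11: not dominated (best floor area).
S12: dominated by S2 (dock doors 35≥27, floor area 81≥27, highway distance 31≤34).

S1, S2, S3, S5, S8, S9, S11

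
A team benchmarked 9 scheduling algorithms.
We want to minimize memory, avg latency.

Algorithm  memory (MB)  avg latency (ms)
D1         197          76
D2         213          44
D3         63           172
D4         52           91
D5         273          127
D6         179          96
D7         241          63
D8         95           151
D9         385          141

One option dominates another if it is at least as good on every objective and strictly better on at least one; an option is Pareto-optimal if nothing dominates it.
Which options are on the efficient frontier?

D1, D2, D4

D1: not dominated.
D2: not dominated (best avg latency).
D3: dominated by D4 (memory 52≤63, avg latency 91≤172).
D4: not dominated (best memory).
D5: dominated by D1 (memory 197≤273, avg latency 76≤127).
D6: dominated by D4 (memory 52≤179, avg latency 91≤96).
D7: dominated by D2 (memory 213≤241, avg latency 44≤63).
D8: dominated by D4 (memory 52≤95, avg latency 91≤151).
D9: dominated by D1 (memory 197≤385, avg latency 76≤141).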